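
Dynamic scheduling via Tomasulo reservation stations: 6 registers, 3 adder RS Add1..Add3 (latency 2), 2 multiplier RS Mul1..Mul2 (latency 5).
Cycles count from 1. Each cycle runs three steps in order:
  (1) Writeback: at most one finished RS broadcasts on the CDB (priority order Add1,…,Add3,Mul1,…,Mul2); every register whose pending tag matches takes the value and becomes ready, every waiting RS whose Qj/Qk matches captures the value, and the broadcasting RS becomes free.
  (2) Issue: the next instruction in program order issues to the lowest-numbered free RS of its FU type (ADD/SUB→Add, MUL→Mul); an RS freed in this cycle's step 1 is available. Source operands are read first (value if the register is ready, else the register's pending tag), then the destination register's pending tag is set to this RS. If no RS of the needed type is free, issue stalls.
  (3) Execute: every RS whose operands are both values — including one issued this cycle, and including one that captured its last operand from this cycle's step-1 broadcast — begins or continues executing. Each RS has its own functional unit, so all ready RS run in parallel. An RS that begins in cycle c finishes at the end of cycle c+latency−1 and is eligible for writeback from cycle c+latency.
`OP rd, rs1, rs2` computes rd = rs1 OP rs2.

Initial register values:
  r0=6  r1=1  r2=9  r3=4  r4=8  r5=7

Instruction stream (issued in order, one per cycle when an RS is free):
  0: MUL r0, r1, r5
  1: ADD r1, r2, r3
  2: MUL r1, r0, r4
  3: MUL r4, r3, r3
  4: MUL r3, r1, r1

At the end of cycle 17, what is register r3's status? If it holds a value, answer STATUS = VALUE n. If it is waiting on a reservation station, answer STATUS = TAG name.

cycle 1: issue MUL r0<-Mul1 // r0:Mul1,r1:1,r2:9,r3:4,r4:8,r5:7
cycle 2: issue ADD r1<-Add1 // r0:Mul1,r1:Add1,r2:9,r3:4,r4:8,r5:7
cycle 3: issue MUL r1<-Mul2 // r0:Mul1,r1:Mul2,r2:9,r3:4,r4:8,r5:7
cycle 4: CDB Add1=13; stall // r0:Mul1,r1:Mul2,r2:9,r3:4,r4:8,r5:7
cycle 5: stall // r0:Mul1,r1:Mul2,r2:9,r3:4,r4:8,r5:7
cycle 6: CDB Mul1=7; issue MUL r4<-Mul1 // r0:7,r1:Mul2,r2:9,r3:4,r4:Mul1,r5:7
cycle 7: stall // r0:7,r1:Mul2,r2:9,r3:4,r4:Mul1,r5:7
cycle 8: stall // r0:7,r1:Mul2,r2:9,r3:4,r4:Mul1,r5:7
cycle 9: stall // r0:7,r1:Mul2,r2:9,r3:4,r4:Mul1,r5:7
cycle 10: stall // r0:7,r1:Mul2,r2:9,r3:4,r4:Mul1,r5:7
cycle 11: CDB Mul1=16; issue MUL r3<-Mul1 // r0:7,r1:Mul2,r2:9,r3:Mul1,r4:16,r5:7
cycle 12: CDB Mul2=56 // r0:7,r1:56,r2:9,r3:Mul1,r4:16,r5:7
cycle 13: - // r0:7,r1:56,r2:9,r3:Mul1,r4:16,r5:7
cycle 14: - // r0:7,r1:56,r2:9,r3:Mul1,r4:16,r5:7
cycle 15: - // r0:7,r1:56,r2:9,r3:Mul1,r4:16,r5:7
cycle 16: - // r0:7,r1:56,r2:9,r3:Mul1,r4:16,r5:7
cycle 17: CDB Mul1=3136 // r0:7,r1:56,r2:9,r3:3136,r4:16,r5:7

STATUS = VALUE 3136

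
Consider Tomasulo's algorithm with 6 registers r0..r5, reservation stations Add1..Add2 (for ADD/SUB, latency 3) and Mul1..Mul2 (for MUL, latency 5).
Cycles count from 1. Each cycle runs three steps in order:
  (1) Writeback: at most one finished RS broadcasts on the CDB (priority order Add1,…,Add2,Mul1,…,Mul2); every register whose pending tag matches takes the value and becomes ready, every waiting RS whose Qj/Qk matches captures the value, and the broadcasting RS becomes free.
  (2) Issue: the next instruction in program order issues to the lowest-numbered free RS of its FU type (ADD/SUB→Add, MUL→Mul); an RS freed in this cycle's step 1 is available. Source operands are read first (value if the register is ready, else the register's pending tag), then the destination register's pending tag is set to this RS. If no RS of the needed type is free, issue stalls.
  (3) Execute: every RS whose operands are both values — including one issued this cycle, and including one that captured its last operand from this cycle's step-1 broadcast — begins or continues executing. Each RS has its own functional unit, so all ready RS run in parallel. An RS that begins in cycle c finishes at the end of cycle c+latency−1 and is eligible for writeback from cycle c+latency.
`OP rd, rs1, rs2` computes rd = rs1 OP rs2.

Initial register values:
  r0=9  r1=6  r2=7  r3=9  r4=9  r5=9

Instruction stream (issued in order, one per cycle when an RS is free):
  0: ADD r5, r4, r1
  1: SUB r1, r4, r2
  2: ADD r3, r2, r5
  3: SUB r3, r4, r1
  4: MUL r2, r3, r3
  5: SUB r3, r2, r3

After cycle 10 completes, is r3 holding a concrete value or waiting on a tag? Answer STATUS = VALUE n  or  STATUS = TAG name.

STATUS = TAG Add1

  c1: issue ADD r5<-Add1  regs: r0:9,r1:6,r2:7,r3:9,r4:9,r5:Add1
  c2: issue SUB r1<-Add2  regs: r0:9,r1:Add2,r2:7,r3:9,r4:9,r5:Add1
  c3: stall  regs: r0:9,r1:Add2,r2:7,r3:9,r4:9,r5:Add1
  c4: CDB Add1=15; issue ADD r3<-Add1  regs: r0:9,r1:Add2,r2:7,r3:Add1,r4:9,r5:15
  c5: CDB Add2=2; issue SUB r3<-Add2  regs: r0:9,r1:2,r2:7,r3:Add2,r4:9,r5:15
  c6: issue MUL r2<-Mul1  regs: r0:9,r1:2,r2:Mul1,r3:Add2,r4:9,r5:15
  c7: CDB Add1=22; issue SUB r3<-Add1  regs: r0:9,r1:2,r2:Mul1,r3:Add1,r4:9,r5:15
  c8: CDB Add2=7  regs: r0:9,r1:2,r2:Mul1,r3:Add1,r4:9,r5:15
  c9: -  regs: r0:9,r1:2,r2:Mul1,r3:Add1,r4:9,r5:15
  c10: -  regs: r0:9,r1:2,r2:Mul1,r3:Add1,r4:9,r5:15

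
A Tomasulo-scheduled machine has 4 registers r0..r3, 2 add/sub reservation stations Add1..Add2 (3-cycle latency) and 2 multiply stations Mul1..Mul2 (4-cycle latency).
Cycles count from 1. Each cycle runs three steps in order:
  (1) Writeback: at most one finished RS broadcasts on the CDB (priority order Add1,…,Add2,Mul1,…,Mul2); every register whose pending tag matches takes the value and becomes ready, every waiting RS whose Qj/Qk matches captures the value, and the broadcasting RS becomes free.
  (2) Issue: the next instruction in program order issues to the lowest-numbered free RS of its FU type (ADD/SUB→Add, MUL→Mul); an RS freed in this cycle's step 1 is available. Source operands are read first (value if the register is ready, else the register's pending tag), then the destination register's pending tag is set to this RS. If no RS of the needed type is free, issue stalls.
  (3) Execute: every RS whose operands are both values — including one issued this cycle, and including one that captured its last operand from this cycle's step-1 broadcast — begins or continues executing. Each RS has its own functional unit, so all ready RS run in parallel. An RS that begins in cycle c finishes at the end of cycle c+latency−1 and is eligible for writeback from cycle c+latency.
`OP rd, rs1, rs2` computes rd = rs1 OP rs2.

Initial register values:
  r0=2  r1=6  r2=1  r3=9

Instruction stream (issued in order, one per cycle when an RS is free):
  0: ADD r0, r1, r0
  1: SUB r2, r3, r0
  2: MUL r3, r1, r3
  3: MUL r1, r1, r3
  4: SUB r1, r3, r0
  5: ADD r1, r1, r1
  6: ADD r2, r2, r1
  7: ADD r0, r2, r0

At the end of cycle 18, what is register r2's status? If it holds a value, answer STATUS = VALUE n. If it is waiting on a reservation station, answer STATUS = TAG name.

STATUS = VALUE 93

  c1: issue ADD r0<-Add1  regs: r0:Add1,r1:6,r2:1,r3:9
  c2: issue SUB r2<-Add2  regs: r0:Add1,r1:6,r2:Add2,r3:9
  c3: issue MUL r3<-Mul1  regs: r0:Add1,r1:6,r2:Add2,r3:Mul1
  c4: CDB Add1=8; issue MUL r1<-Mul2  regs: r0:8,r1:Mul2,r2:Add2,r3:Mul1
  c5: issue SUB r1<-Add1  regs: r0:8,r1:Add1,r2:Add2,r3:Mul1
  c6: stall  regs: r0:8,r1:Add1,r2:Add2,r3:Mul1
  c7: CDB Add2=1; issue ADD r1<-Add2  regs: r0:8,r1:Add2,r2:1,r3:Mul1
  c8: CDB Mul1=54; stall  regs: r0:8,r1:Add2,r2:1,r3:54
  c9: stall  regs: r0:8,r1:Add2,r2:1,r3:54
  c10: stall  regs: r0:8,r1:Add2,r2:1,r3:54
  c11: CDB Add1=46; issue ADD r2<-Add1  regs: r0:8,r1:Add2,r2:Add1,r3:54
  c12: CDB Mul2=324; stall  regs: r0:8,r1:Add2,r2:Add1,r3:54
  c13: stall  regs: r0:8,r1:Add2,r2:Add1,r3:54
  c14: CDB Add2=92; issue ADD r0<-Add2  regs: r0:Add2,r1:92,r2:Add1,r3:54
  c15: -  regs: r0:Add2,r1:92,r2:Add1,r3:54
  c16: -  regs: r0:Add2,r1:92,r2:Add1,r3:54
  c17: CDB Add1=93  regs: r0:Add2,r1:92,r2:93,r3:54
  c18: -  regs: r0:Add2,r1:92,r2:93,r3:54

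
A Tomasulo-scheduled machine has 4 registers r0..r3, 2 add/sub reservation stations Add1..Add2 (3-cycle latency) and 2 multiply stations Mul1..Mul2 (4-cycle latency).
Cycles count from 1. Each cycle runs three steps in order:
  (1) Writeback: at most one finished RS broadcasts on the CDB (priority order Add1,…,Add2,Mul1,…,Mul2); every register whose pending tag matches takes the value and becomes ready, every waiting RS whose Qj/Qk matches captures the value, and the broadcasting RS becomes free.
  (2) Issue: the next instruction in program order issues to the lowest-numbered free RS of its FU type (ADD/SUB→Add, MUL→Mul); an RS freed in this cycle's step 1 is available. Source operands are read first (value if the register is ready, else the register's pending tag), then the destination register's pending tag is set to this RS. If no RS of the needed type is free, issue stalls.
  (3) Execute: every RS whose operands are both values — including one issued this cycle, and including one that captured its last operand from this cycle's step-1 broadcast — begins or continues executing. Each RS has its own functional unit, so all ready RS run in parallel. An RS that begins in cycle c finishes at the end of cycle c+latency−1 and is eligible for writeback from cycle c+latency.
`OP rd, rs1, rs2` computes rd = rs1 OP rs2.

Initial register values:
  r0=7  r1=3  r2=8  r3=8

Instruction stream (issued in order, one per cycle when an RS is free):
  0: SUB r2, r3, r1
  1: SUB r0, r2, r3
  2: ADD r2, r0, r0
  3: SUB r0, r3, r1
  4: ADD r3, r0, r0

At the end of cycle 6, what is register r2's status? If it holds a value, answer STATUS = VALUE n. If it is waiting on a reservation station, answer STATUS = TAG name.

c1: issue SUB r2<-Add1 | r0:7,r1:3,r2:Add1,r3:8
c2: issue SUB r0<-Add2 | r0:Add2,r1:3,r2:Add1,r3:8
c3: stall | r0:Add2,r1:3,r2:Add1,r3:8
c4: CDB Add1=5; issue ADD r2<-Add1 | r0:Add2,r1:3,r2:Add1,r3:8
c5: stall | r0:Add2,r1:3,r2:Add1,r3:8
c6: stall | r0:Add2,r1:3,r2:Add1,r3:8

STATUS = TAG Add1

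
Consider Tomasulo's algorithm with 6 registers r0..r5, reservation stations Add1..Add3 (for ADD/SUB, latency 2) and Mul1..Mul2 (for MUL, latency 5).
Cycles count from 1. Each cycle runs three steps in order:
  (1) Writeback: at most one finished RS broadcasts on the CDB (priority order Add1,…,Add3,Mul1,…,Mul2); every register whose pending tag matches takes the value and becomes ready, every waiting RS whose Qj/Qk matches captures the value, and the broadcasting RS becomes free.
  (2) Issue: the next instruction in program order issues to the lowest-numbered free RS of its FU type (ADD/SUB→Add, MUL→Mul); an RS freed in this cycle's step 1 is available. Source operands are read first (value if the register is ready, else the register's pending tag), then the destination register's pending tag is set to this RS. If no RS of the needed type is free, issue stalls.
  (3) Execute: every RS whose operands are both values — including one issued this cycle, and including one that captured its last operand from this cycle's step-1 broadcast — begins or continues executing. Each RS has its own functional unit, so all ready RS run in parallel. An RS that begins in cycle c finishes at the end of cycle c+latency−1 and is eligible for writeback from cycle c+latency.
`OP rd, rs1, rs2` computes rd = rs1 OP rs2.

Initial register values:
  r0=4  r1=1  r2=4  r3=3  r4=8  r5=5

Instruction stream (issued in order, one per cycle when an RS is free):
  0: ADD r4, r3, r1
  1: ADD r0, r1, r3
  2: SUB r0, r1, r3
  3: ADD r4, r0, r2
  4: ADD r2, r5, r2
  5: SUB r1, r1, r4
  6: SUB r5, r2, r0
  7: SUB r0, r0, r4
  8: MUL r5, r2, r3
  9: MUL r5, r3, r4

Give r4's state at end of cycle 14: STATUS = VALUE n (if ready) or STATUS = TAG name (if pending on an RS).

STATUS = VALUE 2

c1: issue ADD r4<-Add1 | r0:4,r1:1,r2:4,r3:3,r4:Add1,r5:5
c2: issue ADD r0<-Add2 | r0:Add2,r1:1,r2:4,r3:3,r4:Add1,r5:5
c3: CDB Add1=4; issue SUB r0<-Add1 | r0:Add1,r1:1,r2:4,r3:3,r4:4,r5:5
c4: CDB Add2=4; issue ADD r4<-Add2 | r0:Add1,r1:1,r2:4,r3:3,r4:Add2,r5:5
c5: CDB Add1=-2; issue ADD r2<-Add1 | r0:-2,r1:1,r2:Add1,r3:3,r4:Add2,r5:5
c6: issue SUB r1<-Add3 | r0:-2,r1:Add3,r2:Add1,r3:3,r4:Add2,r5:5
c7: CDB Add1=9; issue SUB r5<-Add1 | r0:-2,r1:Add3,r2:9,r3:3,r4:Add2,r5:Add1
c8: CDB Add2=2; issue SUB r0<-Add2 | r0:Add2,r1:Add3,r2:9,r3:3,r4:2,r5:Add1
c9: CDB Add1=11; issue MUL r5<-Mul1 | r0:Add2,r1:Add3,r2:9,r3:3,r4:2,r5:Mul1
c10: CDB Add2=-4; issue MUL r5<-Mul2 | r0:-4,r1:Add3,r2:9,r3:3,r4:2,r5:Mul2
c11: CDB Add3=-1 | r0:-4,r1:-1,r2:9,r3:3,r4:2,r5:Mul2
c12: - | r0:-4,r1:-1,r2:9,r3:3,r4:2,r5:Mul2
c13: - | r0:-4,r1:-1,r2:9,r3:3,r4:2,r5:Mul2
c14: CDB Mul1=27 | r0:-4,r1:-1,r2:9,r3:3,r4:2,r5:Mul2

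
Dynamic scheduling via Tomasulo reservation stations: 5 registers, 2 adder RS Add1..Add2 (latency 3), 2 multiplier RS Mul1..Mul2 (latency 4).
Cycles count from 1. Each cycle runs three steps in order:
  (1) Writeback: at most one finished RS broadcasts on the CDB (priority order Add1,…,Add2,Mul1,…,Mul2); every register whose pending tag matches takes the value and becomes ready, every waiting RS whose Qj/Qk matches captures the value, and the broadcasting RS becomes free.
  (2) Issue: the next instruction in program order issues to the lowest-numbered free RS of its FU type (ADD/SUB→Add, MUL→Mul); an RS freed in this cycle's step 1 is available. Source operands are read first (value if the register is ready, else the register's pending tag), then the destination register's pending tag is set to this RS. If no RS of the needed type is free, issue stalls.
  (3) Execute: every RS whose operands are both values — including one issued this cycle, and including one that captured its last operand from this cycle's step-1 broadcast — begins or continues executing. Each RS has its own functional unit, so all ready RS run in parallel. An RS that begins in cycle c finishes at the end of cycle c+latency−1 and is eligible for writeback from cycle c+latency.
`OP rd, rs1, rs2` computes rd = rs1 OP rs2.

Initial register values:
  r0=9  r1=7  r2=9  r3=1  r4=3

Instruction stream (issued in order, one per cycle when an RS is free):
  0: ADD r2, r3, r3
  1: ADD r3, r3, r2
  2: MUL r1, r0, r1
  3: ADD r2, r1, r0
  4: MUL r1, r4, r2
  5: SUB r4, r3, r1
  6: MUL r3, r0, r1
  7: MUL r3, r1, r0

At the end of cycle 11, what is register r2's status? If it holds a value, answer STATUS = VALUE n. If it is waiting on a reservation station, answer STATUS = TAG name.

cycle 1: issue ADD r2<-Add1 // r0:9,r1:7,r2:Add1,r3:1,r4:3
cycle 2: issue ADD r3<-Add2 // r0:9,r1:7,r2:Add1,r3:Add2,r4:3
cycle 3: issue MUL r1<-Mul1 // r0:9,r1:Mul1,r2:Add1,r3:Add2,r4:3
cycle 4: CDB Add1=2; issue ADD r2<-Add1 // r0:9,r1:Mul1,r2:Add1,r3:Add2,r4:3
cycle 5: issue MUL r1<-Mul2 // r0:9,r1:Mul2,r2:Add1,r3:Add2,r4:3
cycle 6: stall // r0:9,r1:Mul2,r2:Add1,r3:Add2,r4:3
cycle 7: CDB Add2=3; issue SUB r4<-Add2 // r0:9,r1:Mul2,r2:Add1,r3:3,r4:Add2
cycle 8: CDB Mul1=63; issue MUL r3<-Mul1 // r0:9,r1:Mul2,r2:Add1,r3:Mul1,r4:Add2
cycle 9: stall // r0:9,r1:Mul2,r2:Add1,r3:Mul1,r4:Add2
cycle 10: stall // r0:9,r1:Mul2,r2:Add1,r3:Mul1,r4:Add2
cycle 11: CDB Add1=72; stall // r0:9,r1:Mul2,r2:72,r3:Mul1,r4:Add2

STATUS = VALUE 72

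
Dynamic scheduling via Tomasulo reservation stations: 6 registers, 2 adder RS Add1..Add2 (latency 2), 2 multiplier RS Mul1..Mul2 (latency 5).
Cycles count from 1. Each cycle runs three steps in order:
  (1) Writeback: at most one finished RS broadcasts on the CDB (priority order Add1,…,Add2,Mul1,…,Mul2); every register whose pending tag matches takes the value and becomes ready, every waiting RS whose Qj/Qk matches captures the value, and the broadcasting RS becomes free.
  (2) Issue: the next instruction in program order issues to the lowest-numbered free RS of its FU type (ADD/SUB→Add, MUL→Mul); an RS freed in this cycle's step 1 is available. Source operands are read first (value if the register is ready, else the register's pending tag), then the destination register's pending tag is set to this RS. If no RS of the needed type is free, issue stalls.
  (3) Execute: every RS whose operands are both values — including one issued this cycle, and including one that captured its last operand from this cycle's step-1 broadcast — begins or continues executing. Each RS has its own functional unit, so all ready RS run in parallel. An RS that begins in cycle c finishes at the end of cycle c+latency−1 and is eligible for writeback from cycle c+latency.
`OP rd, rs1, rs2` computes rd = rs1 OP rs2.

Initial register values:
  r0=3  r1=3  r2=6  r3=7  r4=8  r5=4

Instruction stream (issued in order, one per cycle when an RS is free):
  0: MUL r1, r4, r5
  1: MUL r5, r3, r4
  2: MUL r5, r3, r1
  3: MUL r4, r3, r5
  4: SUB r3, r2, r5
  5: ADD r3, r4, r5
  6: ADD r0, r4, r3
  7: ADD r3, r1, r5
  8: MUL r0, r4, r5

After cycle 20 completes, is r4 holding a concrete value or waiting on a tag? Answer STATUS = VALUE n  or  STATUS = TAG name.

STATUS = VALUE 1568

cycle 1: issue MUL r1<-Mul1 // r0:3,r1:Mul1,r2:6,r3:7,r4:8,r5:4
cycle 2: issue MUL r5<-Mul2 // r0:3,r1:Mul1,r2:6,r3:7,r4:8,r5:Mul2
cycle 3: stall // r0:3,r1:Mul1,r2:6,r3:7,r4:8,r5:Mul2
cycle 4: stall // r0:3,r1:Mul1,r2:6,r3:7,r4:8,r5:Mul2
cycle 5: stall // r0:3,r1:Mul1,r2:6,r3:7,r4:8,r5:Mul2
cycle 6: CDB Mul1=32; issue MUL r5<-Mul1 // r0:3,r1:32,r2:6,r3:7,r4:8,r5:Mul1
cycle 7: CDB Mul2=56; issue MUL r4<-Mul2 // r0:3,r1:32,r2:6,r3:7,r4:Mul2,r5:Mul1
cycle 8: issue SUB r3<-Add1 // r0:3,r1:32,r2:6,r3:Add1,r4:Mul2,r5:Mul1
cycle 9: issue ADD r3<-Add2 // r0:3,r1:32,r2:6,r3:Add2,r4:Mul2,r5:Mul1
cycle 10: stall // r0:3,r1:32,r2:6,r3:Add2,r4:Mul2,r5:Mul1
cycle 11: CDB Mul1=224; stall // r0:3,r1:32,r2:6,r3:Add2,r4:Mul2,r5:224
cycle 12: stall // r0:3,r1:32,r2:6,r3:Add2,r4:Mul2,r5:224
cycle 13: CDB Add1=-218; issue ADD r0<-Add1 // r0:Add1,r1:32,r2:6,r3:Add2,r4:Mul2,r5:224
cycle 14: stall // r0:Add1,r1:32,r2:6,r3:Add2,r4:Mul2,r5:224
cycle 15: stall // r0:Add1,r1:32,r2:6,r3:Add2,r4:Mul2,r5:224
cycle 16: CDB Mul2=1568; stall // r0:Add1,r1:32,r2:6,r3:Add2,r4:1568,r5:224
cycle 17: stall // r0:Add1,r1:32,r2:6,r3:Add2,r4:1568,r5:224
cycle 18: CDB Add2=1792; issue ADD r3<-Add2 // r0:Add1,r1:32,r2:6,r3:Add2,r4:1568,r5:224
cycle 19: issue MUL r0<-Mul1 // r0:Mul1,r1:32,r2:6,r3:Add2,r4:1568,r5:224
cycle 20: CDB Add1=3360 // r0:Mul1,r1:32,r2:6,r3:Add2,r4:1568,r5:224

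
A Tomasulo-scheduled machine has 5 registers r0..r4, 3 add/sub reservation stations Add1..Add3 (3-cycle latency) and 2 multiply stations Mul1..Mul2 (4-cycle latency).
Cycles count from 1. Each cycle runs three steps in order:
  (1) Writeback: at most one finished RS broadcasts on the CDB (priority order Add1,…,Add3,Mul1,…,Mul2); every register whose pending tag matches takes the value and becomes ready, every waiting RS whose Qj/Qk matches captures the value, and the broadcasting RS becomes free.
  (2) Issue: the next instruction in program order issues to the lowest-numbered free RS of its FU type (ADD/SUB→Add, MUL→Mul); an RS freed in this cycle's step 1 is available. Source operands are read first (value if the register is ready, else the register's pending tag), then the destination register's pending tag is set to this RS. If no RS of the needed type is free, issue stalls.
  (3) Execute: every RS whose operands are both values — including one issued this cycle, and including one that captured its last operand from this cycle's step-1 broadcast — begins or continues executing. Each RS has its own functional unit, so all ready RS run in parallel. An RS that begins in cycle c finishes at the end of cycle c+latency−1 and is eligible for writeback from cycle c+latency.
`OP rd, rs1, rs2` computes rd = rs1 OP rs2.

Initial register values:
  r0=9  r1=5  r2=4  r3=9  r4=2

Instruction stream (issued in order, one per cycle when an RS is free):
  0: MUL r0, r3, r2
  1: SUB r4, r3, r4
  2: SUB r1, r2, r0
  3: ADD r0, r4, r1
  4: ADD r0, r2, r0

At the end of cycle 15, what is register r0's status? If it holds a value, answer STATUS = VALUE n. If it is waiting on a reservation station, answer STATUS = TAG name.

  c1: issue MUL r0<-Mul1  regs: r0:Mul1,r1:5,r2:4,r3:9,r4:2
  c2: issue SUB r4<-Add1  regs: r0:Mul1,r1:5,r2:4,r3:9,r4:Add1
  c3: issue SUB r1<-Add2  regs: r0:Mul1,r1:Add2,r2:4,r3:9,r4:Add1
  c4: issue ADD r0<-Add3  regs: r0:Add3,r1:Add2,r2:4,r3:9,r4:Add1
  c5: CDB Add1=7; issue ADD r0<-Add1  regs: r0:Add1,r1:Add2,r2:4,r3:9,r4:7
  c6: CDB Mul1=36  regs: r0:Add1,r1:Add2,r2:4,r3:9,r4:7
  c7: -  regs: r0:Add1,r1:Add2,r2:4,r3:9,r4:7
  c8: -  regs: r0:Add1,r1:Add2,r2:4,r3:9,r4:7
  c9: CDB Add2=-32  regs: r0:Add1,r1:-32,r2:4,r3:9,r4:7
  c10: -  regs: r0:Add1,r1:-32,r2:4,r3:9,r4:7
  c11: -  regs: r0:Add1,r1:-32,r2:4,r3:9,r4:7
  c12: CDB Add3=-25  regs: r0:Add1,r1:-32,r2:4,r3:9,r4:7
  c13: -  regs: r0:Add1,r1:-32,r2:4,r3:9,r4:7
  c14: -  regs: r0:Add1,r1:-32,r2:4,r3:9,r4:7
  c15: CDB Add1=-21  regs: r0:-21,r1:-32,r2:4,r3:9,r4:7

STATUS = VALUE -21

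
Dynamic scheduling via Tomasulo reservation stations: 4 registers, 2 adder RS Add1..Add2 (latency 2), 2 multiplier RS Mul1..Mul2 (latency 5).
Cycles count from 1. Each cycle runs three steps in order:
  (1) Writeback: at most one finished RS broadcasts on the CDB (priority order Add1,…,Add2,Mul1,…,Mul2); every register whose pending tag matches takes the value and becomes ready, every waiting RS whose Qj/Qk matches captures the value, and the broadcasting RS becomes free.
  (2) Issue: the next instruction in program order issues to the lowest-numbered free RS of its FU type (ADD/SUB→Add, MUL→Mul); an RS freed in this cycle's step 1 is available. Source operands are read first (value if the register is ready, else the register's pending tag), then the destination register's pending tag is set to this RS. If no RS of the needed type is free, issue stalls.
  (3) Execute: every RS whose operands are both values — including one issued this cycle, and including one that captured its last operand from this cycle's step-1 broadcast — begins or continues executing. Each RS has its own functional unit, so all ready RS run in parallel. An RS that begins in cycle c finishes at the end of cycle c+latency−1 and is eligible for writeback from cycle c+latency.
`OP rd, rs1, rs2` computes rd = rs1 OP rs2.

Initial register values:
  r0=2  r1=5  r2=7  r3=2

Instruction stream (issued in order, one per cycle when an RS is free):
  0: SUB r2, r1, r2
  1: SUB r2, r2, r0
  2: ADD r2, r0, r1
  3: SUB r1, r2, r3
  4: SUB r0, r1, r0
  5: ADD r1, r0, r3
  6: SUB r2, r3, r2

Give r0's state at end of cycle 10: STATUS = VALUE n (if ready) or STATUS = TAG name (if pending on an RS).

STATUS = VALUE 3

c1: issue SUB r2<-Add1 | r0:2,r1:5,r2:Add1,r3:2
c2: issue SUB r2<-Add2 | r0:2,r1:5,r2:Add2,r3:2
c3: CDB Add1=-2; issue ADD r2<-Add1 | r0:2,r1:5,r2:Add1,r3:2
c4: stall | r0:2,r1:5,r2:Add1,r3:2
c5: CDB Add1=7; issue SUB r1<-Add1 | r0:2,r1:Add1,r2:7,r3:2
c6: CDB Add2=-4; issue SUB r0<-Add2 | r0:Add2,r1:Add1,r2:7,r3:2
c7: CDB Add1=5; issue ADD r1<-Add1 | r0:Add2,r1:Add1,r2:7,r3:2
c8: stall | r0:Add2,r1:Add1,r2:7,r3:2
c9: CDB Add2=3; issue SUB r2<-Add2 | r0:3,r1:Add1,r2:Add2,r3:2
c10: - | r0:3,r1:Add1,r2:Add2,r3:2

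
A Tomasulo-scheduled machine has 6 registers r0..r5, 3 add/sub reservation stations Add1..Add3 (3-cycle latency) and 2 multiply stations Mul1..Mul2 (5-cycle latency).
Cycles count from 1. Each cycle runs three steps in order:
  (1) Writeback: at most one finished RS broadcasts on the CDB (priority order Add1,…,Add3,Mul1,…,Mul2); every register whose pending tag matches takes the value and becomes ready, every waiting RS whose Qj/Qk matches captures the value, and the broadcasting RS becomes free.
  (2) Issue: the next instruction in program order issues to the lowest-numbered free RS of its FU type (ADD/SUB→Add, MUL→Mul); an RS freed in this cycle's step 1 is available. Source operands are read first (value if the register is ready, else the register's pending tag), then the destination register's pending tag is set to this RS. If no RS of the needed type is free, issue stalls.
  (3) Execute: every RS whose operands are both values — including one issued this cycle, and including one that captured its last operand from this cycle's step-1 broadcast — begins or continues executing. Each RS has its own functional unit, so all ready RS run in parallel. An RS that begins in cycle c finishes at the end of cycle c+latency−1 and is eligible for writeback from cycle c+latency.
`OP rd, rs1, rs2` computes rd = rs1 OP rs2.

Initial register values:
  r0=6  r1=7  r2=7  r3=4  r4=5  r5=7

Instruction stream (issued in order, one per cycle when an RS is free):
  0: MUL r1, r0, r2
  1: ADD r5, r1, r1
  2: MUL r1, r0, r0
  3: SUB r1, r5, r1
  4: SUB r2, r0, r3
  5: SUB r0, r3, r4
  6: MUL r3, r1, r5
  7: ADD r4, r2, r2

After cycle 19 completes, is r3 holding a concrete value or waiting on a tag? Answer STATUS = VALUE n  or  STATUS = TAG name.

cycle 1: issue MUL r1<-Mul1 // r0:6,r1:Mul1,r2:7,r3:4,r4:5,r5:7
cycle 2: issue ADD r5<-Add1 // r0:6,r1:Mul1,r2:7,r3:4,r4:5,r5:Add1
cycle 3: issue MUL r1<-Mul2 // r0:6,r1:Mul2,r2:7,r3:4,r4:5,r5:Add1
cycle 4: issue SUB r1<-Add2 // r0:6,r1:Add2,r2:7,r3:4,r4:5,r5:Add1
cycle 5: issue SUB r2<-Add3 // r0:6,r1:Add2,r2:Add3,r3:4,r4:5,r5:Add1
cycle 6: CDB Mul1=42; stall // r0:6,r1:Add2,r2:Add3,r3:4,r4:5,r5:Add1
cycle 7: stall // r0:6,r1:Add2,r2:Add3,r3:4,r4:5,r5:Add1
cycle 8: CDB Add3=2; issue SUB r0<-Add3 // r0:Add3,r1:Add2,r2:2,r3:4,r4:5,r5:Add1
cycle 9: CDB Add1=84; issue MUL r3<-Mul1 // r0:Add3,r1:Add2,r2:2,r3:Mul1,r4:5,r5:84
cycle 10: CDB Mul2=36; issue ADD r4<-Add1 // r0:Add3,r1:Add2,r2:2,r3:Mul1,r4:Add1,r5:84
cycle 11: CDB Add3=-1 // r0:-1,r1:Add2,r2:2,r3:Mul1,r4:Add1,r5:84
cycle 12: - // r0:-1,r1:Add2,r2:2,r3:Mul1,r4:Add1,r5:84
cycle 13: CDB Add1=4 // r0:-1,r1:Add2,r2:2,r3:Mul1,r4:4,r5:84
cycle 14: CDB Add2=48 // r0:-1,r1:48,r2:2,r3:Mul1,r4:4,r5:84
cycle 15: - // r0:-1,r1:48,r2:2,r3:Mul1,r4:4,r5:84
cycle 16: - // r0:-1,r1:48,r2:2,r3:Mul1,r4:4,r5:84
cycle 17: - // r0:-1,r1:48,r2:2,r3:Mul1,r4:4,r5:84
cycle 18: - // r0:-1,r1:48,r2:2,r3:Mul1,r4:4,r5:84
cycle 19: CDB Mul1=4032 // r0:-1,r1:48,r2:2,r3:4032,r4:4,r5:84

STATUS = VALUE 4032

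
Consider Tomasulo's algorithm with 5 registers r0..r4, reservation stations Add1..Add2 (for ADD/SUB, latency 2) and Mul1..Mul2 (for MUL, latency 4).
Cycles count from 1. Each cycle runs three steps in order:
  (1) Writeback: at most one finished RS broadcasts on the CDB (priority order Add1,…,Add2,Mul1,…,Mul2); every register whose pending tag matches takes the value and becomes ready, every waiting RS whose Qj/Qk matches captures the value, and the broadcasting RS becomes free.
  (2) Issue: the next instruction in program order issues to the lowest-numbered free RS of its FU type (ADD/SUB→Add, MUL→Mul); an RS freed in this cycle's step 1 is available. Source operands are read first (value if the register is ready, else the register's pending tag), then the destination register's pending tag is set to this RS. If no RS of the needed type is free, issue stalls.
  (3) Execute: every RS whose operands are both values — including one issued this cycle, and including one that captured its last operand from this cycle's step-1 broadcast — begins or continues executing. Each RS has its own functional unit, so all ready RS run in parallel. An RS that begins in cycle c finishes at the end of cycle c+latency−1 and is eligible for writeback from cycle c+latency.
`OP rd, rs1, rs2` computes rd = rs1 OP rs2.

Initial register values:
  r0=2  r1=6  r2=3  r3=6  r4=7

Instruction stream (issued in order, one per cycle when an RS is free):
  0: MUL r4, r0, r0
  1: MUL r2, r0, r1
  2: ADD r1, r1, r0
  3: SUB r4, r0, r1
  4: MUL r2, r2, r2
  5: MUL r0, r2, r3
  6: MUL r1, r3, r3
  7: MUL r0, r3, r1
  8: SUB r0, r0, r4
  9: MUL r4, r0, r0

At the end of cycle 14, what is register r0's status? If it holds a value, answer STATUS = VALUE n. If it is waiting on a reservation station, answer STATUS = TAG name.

STATUS = TAG Mul2

c1: issue MUL r4<-Mul1 | r0:2,r1:6,r2:3,r3:6,r4:Mul1
c2: issue MUL r2<-Mul2 | r0:2,r1:6,r2:Mul2,r3:6,r4:Mul1
c3: issue ADD r1<-Add1 | r0:2,r1:Add1,r2:Mul2,r3:6,r4:Mul1
c4: issue SUB r4<-Add2 | r0:2,r1:Add1,r2:Mul2,r3:6,r4:Add2
c5: CDB Add1=8; stall | r0:2,r1:8,r2:Mul2,r3:6,r4:Add2
c6: CDB Mul1=4; issue MUL r2<-Mul1 | r0:2,r1:8,r2:Mul1,r3:6,r4:Add2
c7: CDB Add2=-6; stall | r0:2,r1:8,r2:Mul1,r3:6,r4:-6
c8: CDB Mul2=12; issue MUL r0<-Mul2 | r0:Mul2,r1:8,r2:Mul1,r3:6,r4:-6
c9: stall | r0:Mul2,r1:8,r2:Mul1,r3:6,r4:-6
c10: stall | r0:Mul2,r1:8,r2:Mul1,r3:6,r4:-6
c11: stall | r0:Mul2,r1:8,r2:Mul1,r3:6,r4:-6
c12: CDB Mul1=144; issue MUL r1<-Mul1 | r0:Mul2,r1:Mul1,r2:144,r3:6,r4:-6
c13: stall | r0:Mul2,r1:Mul1,r2:144,r3:6,r4:-6
c14: stall | r0:Mul2,r1:Mul1,r2:144,r3:6,r4:-6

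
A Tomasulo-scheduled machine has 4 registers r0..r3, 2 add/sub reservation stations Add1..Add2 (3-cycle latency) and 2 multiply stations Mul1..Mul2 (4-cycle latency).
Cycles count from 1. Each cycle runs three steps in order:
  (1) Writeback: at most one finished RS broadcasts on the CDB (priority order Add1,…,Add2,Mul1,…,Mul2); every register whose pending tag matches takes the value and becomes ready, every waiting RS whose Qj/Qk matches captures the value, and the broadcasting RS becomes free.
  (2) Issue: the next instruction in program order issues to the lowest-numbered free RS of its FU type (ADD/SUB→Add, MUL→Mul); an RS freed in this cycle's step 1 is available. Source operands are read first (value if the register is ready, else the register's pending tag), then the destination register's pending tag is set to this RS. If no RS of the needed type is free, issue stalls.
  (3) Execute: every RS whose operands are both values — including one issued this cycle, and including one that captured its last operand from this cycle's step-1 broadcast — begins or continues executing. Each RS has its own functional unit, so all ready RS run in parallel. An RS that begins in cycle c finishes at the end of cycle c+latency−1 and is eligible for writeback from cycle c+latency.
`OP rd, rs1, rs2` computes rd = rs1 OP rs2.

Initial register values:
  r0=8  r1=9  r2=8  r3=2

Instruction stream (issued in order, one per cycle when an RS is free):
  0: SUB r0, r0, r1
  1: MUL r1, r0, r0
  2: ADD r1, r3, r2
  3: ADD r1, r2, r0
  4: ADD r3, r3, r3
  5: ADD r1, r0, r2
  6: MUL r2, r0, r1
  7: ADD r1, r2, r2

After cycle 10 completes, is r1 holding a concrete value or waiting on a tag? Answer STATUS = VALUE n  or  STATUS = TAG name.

STATUS = TAG Add2

  c1: issue SUB r0<-Add1  regs: r0:Add1,r1:9,r2:8,r3:2
  c2: issue MUL r1<-Mul1  regs: r0:Add1,r1:Mul1,r2:8,r3:2
  c3: issue ADD r1<-Add2  regs: r0:Add1,r1:Add2,r2:8,r3:2
  c4: CDB Add1=-1; issue ADD r1<-Add1  regs: r0:-1,r1:Add1,r2:8,r3:2
  c5: stall  regs: r0:-1,r1:Add1,r2:8,r3:2
  c6: CDB Add2=10; issue ADD r3<-Add2  regs: r0:-1,r1:Add1,r2:8,r3:Add2
  c7: CDB Add1=7; issue ADD r1<-Add1  regs: r0:-1,r1:Add1,r2:8,r3:Add2
  c8: CDB Mul1=1; issue MUL r2<-Mul1  regs: r0:-1,r1:Add1,r2:Mul1,r3:Add2
  c9: CDB Add2=4; issue ADD r1<-Add2  regs: r0:-1,r1:Add2,r2:Mul1,r3:4
  c10: CDB Add1=7  regs: r0:-1,r1:Add2,r2:Mul1,r3:4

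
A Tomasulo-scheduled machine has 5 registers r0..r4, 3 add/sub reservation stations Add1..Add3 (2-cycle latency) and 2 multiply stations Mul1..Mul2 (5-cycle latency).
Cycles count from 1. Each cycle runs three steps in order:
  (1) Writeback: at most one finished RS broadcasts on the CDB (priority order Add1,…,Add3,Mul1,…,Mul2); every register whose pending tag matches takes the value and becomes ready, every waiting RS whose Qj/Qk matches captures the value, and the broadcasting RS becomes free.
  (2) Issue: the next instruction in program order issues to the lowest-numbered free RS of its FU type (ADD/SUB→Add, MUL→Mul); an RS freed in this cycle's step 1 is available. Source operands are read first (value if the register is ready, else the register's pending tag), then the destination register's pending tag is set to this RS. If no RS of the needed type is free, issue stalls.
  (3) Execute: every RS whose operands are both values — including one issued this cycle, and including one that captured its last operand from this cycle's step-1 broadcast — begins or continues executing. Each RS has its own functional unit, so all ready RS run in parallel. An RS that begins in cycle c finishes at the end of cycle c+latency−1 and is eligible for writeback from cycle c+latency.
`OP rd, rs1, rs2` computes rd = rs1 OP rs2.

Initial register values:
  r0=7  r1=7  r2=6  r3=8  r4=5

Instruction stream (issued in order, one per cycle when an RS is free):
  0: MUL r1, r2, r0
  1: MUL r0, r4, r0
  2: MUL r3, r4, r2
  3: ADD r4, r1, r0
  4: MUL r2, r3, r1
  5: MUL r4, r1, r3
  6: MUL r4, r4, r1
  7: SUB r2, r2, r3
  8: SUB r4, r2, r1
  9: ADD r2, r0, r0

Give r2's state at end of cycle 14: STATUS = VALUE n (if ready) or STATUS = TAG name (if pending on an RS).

c1: issue MUL r1<-Mul1 | r0:7,r1:Mul1,r2:6,r3:8,r4:5
c2: issue MUL r0<-Mul2 | r0:Mul2,r1:Mul1,r2:6,r3:8,r4:5
c3: stall | r0:Mul2,r1:Mul1,r2:6,r3:8,r4:5
c4: stall | r0:Mul2,r1:Mul1,r2:6,r3:8,r4:5
c5: stall | r0:Mul2,r1:Mul1,r2:6,r3:8,r4:5
c6: CDB Mul1=42; issue MUL r3<-Mul1 | r0:Mul2,r1:42,r2:6,r3:Mul1,r4:5
c7: CDB Mul2=35; issue ADD r4<-Add1 | r0:35,r1:42,r2:6,r3:Mul1,r4:Add1
c8: issue MUL r2<-Mul2 | r0:35,r1:42,r2:Mul2,r3:Mul1,r4:Add1
c9: CDB Add1=77; stall | r0:35,r1:42,r2:Mul2,r3:Mul1,r4:77
c10: stall | r0:35,r1:42,r2:Mul2,r3:Mul1,r4:77
c11: CDB Mul1=30; issue MUL r4<-Mul1 | r0:35,r1:42,r2:Mul2,r3:30,r4:Mul1
c12: stall | r0:35,r1:42,r2:Mul2,r3:30,r4:Mul1
c13: stall | r0:35,r1:42,r2:Mul2,r3:30,r4:Mul1
c14: stall | r0:35,r1:42,r2:Mul2,r3:30,r4:Mul1

STATUS = TAG Mul2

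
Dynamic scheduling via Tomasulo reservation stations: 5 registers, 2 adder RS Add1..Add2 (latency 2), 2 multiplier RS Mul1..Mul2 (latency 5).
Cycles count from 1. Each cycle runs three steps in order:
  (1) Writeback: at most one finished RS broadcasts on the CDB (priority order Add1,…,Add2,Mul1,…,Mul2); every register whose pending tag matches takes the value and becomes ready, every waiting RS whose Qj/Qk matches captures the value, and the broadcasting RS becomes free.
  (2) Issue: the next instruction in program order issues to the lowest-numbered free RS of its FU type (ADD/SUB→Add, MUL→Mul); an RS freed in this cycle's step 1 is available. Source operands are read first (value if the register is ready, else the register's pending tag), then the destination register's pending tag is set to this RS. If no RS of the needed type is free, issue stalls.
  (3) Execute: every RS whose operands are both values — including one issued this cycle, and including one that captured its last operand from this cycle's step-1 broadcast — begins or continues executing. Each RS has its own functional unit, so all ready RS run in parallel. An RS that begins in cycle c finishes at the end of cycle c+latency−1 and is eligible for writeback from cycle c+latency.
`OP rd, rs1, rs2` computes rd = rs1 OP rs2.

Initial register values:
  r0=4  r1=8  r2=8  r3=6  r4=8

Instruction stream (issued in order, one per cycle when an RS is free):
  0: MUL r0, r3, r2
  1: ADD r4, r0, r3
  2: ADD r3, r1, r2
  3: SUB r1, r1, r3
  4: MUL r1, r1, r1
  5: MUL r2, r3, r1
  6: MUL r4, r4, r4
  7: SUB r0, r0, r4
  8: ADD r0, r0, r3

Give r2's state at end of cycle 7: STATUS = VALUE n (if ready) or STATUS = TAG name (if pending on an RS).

cycle 1: issue MUL r0<-Mul1 // r0:Mul1,r1:8,r2:8,r3:6,r4:8
cycle 2: issue ADD r4<-Add1 // r0:Mul1,r1:8,r2:8,r3:6,r4:Add1
cycle 3: issue ADD r3<-Add2 // r0:Mul1,r1:8,r2:8,r3:Add2,r4:Add1
cycle 4: stall // r0:Mul1,r1:8,r2:8,r3:Add2,r4:Add1
cycle 5: CDB Add2=16; issue SUB r1<-Add2 // r0:Mul1,r1:Add2,r2:8,r3:16,r4:Add1
cycle 6: CDB Mul1=48; issue MUL r1<-Mul1 // r0:48,r1:Mul1,r2:8,r3:16,r4:Add1
cycle 7: CDB Add2=-8; issue MUL r2<-Mul2 // r0:48,r1:Mul1,r2:Mul2,r3:16,r4:Add1

STATUS = TAG Mul2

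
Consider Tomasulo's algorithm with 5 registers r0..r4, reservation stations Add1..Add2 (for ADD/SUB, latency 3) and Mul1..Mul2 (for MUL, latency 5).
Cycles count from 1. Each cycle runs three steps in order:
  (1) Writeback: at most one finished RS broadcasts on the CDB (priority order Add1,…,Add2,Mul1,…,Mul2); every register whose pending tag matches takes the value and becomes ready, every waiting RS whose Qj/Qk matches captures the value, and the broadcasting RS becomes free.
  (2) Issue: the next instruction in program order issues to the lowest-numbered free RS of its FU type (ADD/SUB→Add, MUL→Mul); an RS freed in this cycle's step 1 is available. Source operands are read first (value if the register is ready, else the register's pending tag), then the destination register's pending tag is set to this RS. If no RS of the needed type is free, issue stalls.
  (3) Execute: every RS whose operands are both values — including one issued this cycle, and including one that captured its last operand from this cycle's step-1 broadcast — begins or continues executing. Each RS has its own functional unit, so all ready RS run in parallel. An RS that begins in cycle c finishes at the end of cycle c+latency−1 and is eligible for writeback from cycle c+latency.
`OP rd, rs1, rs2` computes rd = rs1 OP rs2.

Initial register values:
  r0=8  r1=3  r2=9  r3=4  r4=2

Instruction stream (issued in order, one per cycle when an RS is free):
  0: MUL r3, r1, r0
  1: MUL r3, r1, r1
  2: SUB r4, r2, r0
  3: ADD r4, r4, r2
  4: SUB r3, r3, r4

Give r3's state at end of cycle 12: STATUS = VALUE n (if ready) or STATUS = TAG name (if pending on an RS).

  c1: issue MUL r3<-Mul1  regs: r0:8,r1:3,r2:9,r3:Mul1,r4:2
  c2: issue MUL r3<-Mul2  regs: r0:8,r1:3,r2:9,r3:Mul2,r4:2
  c3: issue SUB r4<-Add1  regs: r0:8,r1:3,r2:9,r3:Mul2,r4:Add1
  c4: issue ADD r4<-Add2  regs: r0:8,r1:3,r2:9,r3:Mul2,r4:Add2
  c5: stall  regs: r0:8,r1:3,r2:9,r3:Mul2,r4:Add2
  c6: CDB Add1=1; issue SUB r3<-Add1  regs: r0:8,r1:3,r2:9,r3:Add1,r4:Add2
  c7: CDB Mul1=24  regs: r0:8,r1:3,r2:9,r3:Add1,r4:Add2
  c8: CDB Mul2=9  regs: r0:8,r1:3,r2:9,r3:Add1,r4:Add2
  c9: CDB Add2=10  regs: r0:8,r1:3,r2:9,r3:Add1,r4:10
  c10: -  regs: r0:8,r1:3,r2:9,r3:Add1,r4:10
  c11: -  regs: r0:8,r1:3,r2:9,r3:Add1,r4:10
  c12: CDB Add1=-1  regs: r0:8,r1:3,r2:9,r3:-1,r4:10

STATUS = VALUE -1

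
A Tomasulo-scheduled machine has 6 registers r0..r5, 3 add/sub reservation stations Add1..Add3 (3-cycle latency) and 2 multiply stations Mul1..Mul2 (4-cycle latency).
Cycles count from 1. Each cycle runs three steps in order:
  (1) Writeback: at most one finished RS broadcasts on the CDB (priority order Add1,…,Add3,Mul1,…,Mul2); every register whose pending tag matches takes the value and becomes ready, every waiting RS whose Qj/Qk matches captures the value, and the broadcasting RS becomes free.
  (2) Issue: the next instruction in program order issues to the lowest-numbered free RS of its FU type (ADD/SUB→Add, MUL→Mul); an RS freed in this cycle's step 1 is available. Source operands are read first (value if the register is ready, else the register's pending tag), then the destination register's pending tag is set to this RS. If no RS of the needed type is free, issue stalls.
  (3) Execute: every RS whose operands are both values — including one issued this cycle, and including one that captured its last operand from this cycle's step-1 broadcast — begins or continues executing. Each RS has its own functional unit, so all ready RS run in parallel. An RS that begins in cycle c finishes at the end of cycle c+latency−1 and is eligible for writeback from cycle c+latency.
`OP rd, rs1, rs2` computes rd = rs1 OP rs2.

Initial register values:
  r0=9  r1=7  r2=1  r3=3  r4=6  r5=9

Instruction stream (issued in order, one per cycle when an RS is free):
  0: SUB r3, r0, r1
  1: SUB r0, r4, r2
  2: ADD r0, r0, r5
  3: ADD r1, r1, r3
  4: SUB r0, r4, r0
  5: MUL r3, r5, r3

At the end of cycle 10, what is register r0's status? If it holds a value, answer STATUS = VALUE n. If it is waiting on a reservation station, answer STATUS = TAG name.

STATUS = TAG Add2

cycle 1: issue SUB r3<-Add1 // r0:9,r1:7,r2:1,r3:Add1,r4:6,r5:9
cycle 2: issue SUB r0<-Add2 // r0:Add2,r1:7,r2:1,r3:Add1,r4:6,r5:9
cycle 3: issue ADD r0<-Add3 // r0:Add3,r1:7,r2:1,r3:Add1,r4:6,r5:9
cycle 4: CDB Add1=2; issue ADD r1<-Add1 // r0:Add3,r1:Add1,r2:1,r3:2,r4:6,r5:9
cycle 5: CDB Add2=5; issue SUB r0<-Add2 // r0:Add2,r1:Add1,r2:1,r3:2,r4:6,r5:9
cycle 6: issue MUL r3<-Mul1 // r0:Add2,r1:Add1,r2:1,r3:Mul1,r4:6,r5:9
cycle 7: CDB Add1=9 // r0:Add2,r1:9,r2:1,r3:Mul1,r4:6,r5:9
cycle 8: CDB Add3=14 // r0:Add2,r1:9,r2:1,r3:Mul1,r4:6,r5:9
cycle 9: - // r0:Add2,r1:9,r2:1,r3:Mul1,r4:6,r5:9
cycle 10: CDB Mul1=18 // r0:Add2,r1:9,r2:1,r3:18,r4:6,r5:9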